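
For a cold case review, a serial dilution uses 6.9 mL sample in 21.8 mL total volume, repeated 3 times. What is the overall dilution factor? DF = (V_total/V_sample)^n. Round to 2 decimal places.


Dilution factor calculation:
Single dilution = V_total / V_sample = 21.8 / 6.9 ≈ 3.15942
Number of dilutions = 3
Total DF = (21.8 / 6.9)^3 (full precision, rounded at the end) = 31.54

31.54


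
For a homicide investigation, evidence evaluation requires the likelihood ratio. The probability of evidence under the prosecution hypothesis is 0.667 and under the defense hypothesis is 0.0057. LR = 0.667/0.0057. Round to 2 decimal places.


Likelihood ratio calculation:
LR = P(E|Hp) / P(E|Hd)
LR = 0.667 / 0.0057
LR = 117.02

117.02


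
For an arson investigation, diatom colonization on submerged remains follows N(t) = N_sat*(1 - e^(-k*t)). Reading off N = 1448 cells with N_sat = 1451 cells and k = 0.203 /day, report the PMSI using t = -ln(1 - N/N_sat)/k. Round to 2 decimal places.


PMSI from diatom colonization curve:
N / N_sat = 1448 / 1451 = 0.997932
1 - N/N_sat = 0.002068
ln(1 - N/N_sat) = -6.181173
t = -ln(1 - N/N_sat) / k = -(-6.181173) / 0.203 = 30.45 days

30.45


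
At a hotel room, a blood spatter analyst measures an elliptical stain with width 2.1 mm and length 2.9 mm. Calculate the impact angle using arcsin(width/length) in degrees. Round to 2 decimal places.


Blood spatter impact angle calculation:
width / length = 2.1 / 2.9 = 0.724138
angle = arcsin(0.724138)
angle = 46.40 degrees

46.40


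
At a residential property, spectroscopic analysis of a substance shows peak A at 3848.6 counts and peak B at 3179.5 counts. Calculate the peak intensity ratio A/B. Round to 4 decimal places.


Spectral peak ratio:
Peak A = 3848.6 counts
Peak B = 3179.5 counts
Ratio = 3848.6 / 3179.5 = 1.2104

1.2104


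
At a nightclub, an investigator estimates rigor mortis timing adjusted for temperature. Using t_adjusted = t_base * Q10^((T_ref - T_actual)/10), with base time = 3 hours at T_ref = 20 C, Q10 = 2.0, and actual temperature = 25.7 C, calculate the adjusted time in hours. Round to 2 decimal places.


Rigor mortis time adjustment:
Exponent = (T_ref - T_actual) / 10 = (20 - 25.7) / 10 = -0.57
Q10 factor = 2.0^-0.57 = 0.67362
t_adjusted = 3 * 0.67362 = 2.02 hours

2.02


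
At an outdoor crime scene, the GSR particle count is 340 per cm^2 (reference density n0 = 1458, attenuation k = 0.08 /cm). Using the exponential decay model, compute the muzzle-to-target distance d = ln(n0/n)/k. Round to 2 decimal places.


GSR distance calculation:
n0/n = 1458 / 340 = 4.288235
ln(n0/n) = 1.455875
d = 1.455875 / 0.08 = 18.20 cm

18.20


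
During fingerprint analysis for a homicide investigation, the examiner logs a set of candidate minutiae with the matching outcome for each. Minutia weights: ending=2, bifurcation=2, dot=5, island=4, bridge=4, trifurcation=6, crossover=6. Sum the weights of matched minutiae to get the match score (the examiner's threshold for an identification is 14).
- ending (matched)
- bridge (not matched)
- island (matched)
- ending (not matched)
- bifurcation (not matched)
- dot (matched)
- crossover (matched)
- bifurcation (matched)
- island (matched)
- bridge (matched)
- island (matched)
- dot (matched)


Weighted minutiae match score:
  ending: matched, +2 (running total 2)
  bridge: not matched, +0
  island: matched, +4 (running total 6)
  ending: not matched, +0
  bifurcation: not matched, +0
  dot: matched, +5 (running total 11)
  crossover: matched, +6 (running total 17)
  bifurcation: matched, +2 (running total 19)
  island: matched, +4 (running total 23)
  bridge: matched, +4 (running total 27)
  island: matched, +4 (running total 31)
  dot: matched, +5 (running total 36)
Total score = 36
Threshold = 14; verdict = identification

36


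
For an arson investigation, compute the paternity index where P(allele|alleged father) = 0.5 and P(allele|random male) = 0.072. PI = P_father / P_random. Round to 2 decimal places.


Paternity Index calculation:
PI = P(allele|father) / P(allele|random)
PI = 0.5 / 0.072
PI = 6.94

6.94


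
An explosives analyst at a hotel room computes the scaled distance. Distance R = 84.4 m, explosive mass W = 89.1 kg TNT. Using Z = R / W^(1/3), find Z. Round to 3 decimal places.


Scaled distance calculation:
W^(1/3) = 89.1^(1/3) = 4.466417
Z = R / W^(1/3) = 84.4 / 4.466417
Z = 18.897 m/kg^(1/3)

18.897


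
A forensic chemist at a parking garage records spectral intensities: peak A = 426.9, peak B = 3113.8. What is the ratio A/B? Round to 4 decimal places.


Spectral peak ratio:
Peak A = 426.9 counts
Peak B = 3113.8 counts
Ratio = 426.9 / 3113.8 = 0.1371

0.1371


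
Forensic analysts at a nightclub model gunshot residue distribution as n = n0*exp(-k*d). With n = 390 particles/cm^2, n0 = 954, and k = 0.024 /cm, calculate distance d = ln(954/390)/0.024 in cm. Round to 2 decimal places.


GSR distance calculation:
n0/n = 954 / 390 = 2.446154
ln(n0/n) = 0.894517
d = 0.894517 / 0.024 = 37.27 cm

37.27


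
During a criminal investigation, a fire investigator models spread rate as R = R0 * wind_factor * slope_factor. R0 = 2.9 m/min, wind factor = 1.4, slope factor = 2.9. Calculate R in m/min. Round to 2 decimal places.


Fire spread rate calculation:
R = R0 * wind_factor * slope_factor
= 2.9 * 1.4 * 2.9
= 4.06 * 2.9
= 11.77 m/min

11.77


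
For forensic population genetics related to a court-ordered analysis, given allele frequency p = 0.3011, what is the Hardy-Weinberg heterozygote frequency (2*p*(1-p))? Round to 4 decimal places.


Hardy-Weinberg heterozygote frequency:
q = 1 - p = 1 - 0.3011 = 0.6989
2pq = 2 * 0.3011 * 0.6989 = 0.4209

0.4209


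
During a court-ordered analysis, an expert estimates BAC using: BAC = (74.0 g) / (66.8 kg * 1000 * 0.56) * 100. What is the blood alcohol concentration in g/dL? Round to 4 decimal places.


Applying the Widmark formula:
BAC = (dose_g / (body_wt * 1000 * r)) * 100
Denominator = 66.8 * 1000 * 0.56 = 37408
BAC = (74.0 / 37408) * 100
BAC = 0.1978 g/dL

0.1978


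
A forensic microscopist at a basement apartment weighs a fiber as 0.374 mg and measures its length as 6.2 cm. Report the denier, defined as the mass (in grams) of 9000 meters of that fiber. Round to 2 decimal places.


Denier calculation:
Mass in grams = 0.374 mg / 1000 = 0.000374 g
Length in meters = 6.2 cm / 100 = 0.062 m
Linear density = mass / length = 0.000374 / 0.062 = 0.00603226 g/m
Denier = (g/m) * 9000 = 0.00603226 * 9000 = 54.29

54.29


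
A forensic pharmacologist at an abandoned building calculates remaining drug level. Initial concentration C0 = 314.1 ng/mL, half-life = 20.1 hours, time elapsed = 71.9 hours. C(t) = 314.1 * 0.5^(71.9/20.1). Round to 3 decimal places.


Drug concentration decay:
Number of half-lives = t / t_half = 71.9 / 20.1 = 3.577114
Decay factor = 0.5^3.577114 = 0.08378792
C(t) = 314.1 * 0.08378792 = 26.318 ng/mL

26.318


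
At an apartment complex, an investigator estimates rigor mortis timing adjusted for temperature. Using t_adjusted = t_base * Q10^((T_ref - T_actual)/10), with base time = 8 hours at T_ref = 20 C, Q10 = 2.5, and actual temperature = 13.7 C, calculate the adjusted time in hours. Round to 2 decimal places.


Rigor mortis time adjustment:
Exponent = (T_ref - T_actual) / 10 = (20 - 13.7) / 10 = 0.63
Q10 factor = 2.5^0.63 = 1.78116
t_adjusted = 8 * 1.78116 = 14.25 hours

14.25


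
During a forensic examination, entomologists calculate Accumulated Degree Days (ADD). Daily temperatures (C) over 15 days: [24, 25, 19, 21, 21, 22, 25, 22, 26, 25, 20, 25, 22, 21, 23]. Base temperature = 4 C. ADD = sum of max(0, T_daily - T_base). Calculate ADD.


Computing ADD day by day:
Day 1: max(0, 24 - 4) = 20
Day 2: max(0, 25 - 4) = 21
Day 3: max(0, 19 - 4) = 15
Day 4: max(0, 21 - 4) = 17
Day 5: max(0, 21 - 4) = 17
Day 6: max(0, 22 - 4) = 18
Day 7: max(0, 25 - 4) = 21
Day 8: max(0, 22 - 4) = 18
Day 9: max(0, 26 - 4) = 22
Day 10: max(0, 25 - 4) = 21
Day 11: max(0, 20 - 4) = 16
Day 12: max(0, 25 - 4) = 21
Day 13: max(0, 22 - 4) = 18
Day 14: max(0, 21 - 4) = 17
Day 15: max(0, 23 - 4) = 19
Total ADD = 281

281


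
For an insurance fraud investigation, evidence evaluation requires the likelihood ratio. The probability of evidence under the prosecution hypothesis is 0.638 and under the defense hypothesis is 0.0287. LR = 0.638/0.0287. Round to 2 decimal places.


Likelihood ratio calculation:
LR = P(E|Hp) / P(E|Hd)
LR = 0.638 / 0.0287
LR = 22.23

22.23


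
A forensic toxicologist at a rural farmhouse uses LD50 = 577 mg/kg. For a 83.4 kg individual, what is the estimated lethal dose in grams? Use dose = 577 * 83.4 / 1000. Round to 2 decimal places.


Lethal dose calculation:
Lethal dose = LD50 * body_weight / 1000
= 577 * 83.4 / 1000
= 48121.8 / 1000
= 48.12 g

48.12


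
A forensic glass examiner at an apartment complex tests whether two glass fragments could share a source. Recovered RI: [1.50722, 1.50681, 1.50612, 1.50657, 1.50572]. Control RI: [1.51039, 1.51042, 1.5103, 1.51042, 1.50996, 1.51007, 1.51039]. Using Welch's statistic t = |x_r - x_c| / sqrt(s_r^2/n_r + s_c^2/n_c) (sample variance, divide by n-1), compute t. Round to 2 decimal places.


Welch's t-criterion for glass RI comparison:
Recovered mean = sum / n_r = 7.53244 / 5 = 1.506488
Control mean = sum / n_c = 10.57195 / 7 = 1.5102786
Recovered sample variance s_r^2 = 3.4287e-07
Control sample variance s_c^2 = 3.50476e-08
Welch SE (unpooled) = sqrt(s_r^2/n_r + s_c^2/n_c) = sqrt(6.8574e-08 + 5.0068e-09) = sqrt(7.35808e-08) = 0.000271258
|mean_r - mean_c| = 0.00379057
t = 0.00379057 / 0.000271258 = 13.97

13.97


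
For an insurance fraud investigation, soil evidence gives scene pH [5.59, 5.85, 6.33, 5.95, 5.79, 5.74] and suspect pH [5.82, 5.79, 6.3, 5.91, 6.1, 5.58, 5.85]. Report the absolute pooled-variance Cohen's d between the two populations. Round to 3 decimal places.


Pooled-variance Cohen's d for soil pH comparison:
Scene mean = 35.25 / 6 = 5.875
Suspect mean = 41.35 / 7 = 5.907143
Scene sample variance s_s^2 = 0.06399
Suspect sample variance s_c^2 = 0.053857
Pooled variance = ((n_s-1)*s_s^2 + (n_c-1)*s_c^2) / (n_s + n_c - 2) = 0.058463
Pooled SD = sqrt(0.058463) = 0.241791
Mean difference = -0.032143
|d| = |-0.032143| / 0.241791 = 0.133

0.133


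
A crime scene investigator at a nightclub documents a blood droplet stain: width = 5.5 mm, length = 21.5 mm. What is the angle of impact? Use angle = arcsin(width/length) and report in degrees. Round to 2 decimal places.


Blood spatter impact angle calculation:
width / length = 5.5 / 21.5 = 0.255814
angle = arcsin(0.255814)
angle = 14.82 degrees

14.82


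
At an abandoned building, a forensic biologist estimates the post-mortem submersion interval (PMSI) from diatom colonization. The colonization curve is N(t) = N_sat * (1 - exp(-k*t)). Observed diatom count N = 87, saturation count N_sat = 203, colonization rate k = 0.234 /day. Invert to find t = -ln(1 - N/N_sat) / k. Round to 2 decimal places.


PMSI from diatom colonization curve:
N / N_sat = 87 / 203 = 0.428571
1 - N/N_sat = 0.571429
ln(1 - N/N_sat) = -0.559615
t = -ln(1 - N/N_sat) / k = -(-0.559615) / 0.234 = 2.39 days

2.39


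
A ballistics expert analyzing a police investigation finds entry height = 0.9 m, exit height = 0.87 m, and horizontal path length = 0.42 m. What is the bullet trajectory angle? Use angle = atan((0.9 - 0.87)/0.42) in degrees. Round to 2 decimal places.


Bullet trajectory angle:
Height difference = 0.9 - 0.87 = 0.03 m
angle = atan(0.03 / 0.42)
angle = atan(0.071429)
angle = 4.09 degrees

4.09


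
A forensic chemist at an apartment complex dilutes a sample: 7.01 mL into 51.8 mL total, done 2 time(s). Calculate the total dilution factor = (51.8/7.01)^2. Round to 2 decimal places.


Dilution factor calculation:
Single dilution = V_total / V_sample = 51.8 / 7.01 ≈ 7.389444
Number of dilutions = 2
Total DF = (51.8 / 7.01)^2 (full precision, rounded at the end) = 54.60

54.60


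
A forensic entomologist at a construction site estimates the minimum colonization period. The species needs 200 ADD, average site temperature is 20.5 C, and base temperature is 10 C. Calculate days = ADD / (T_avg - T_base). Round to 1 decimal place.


Insect development time:
Effective temperature = avg_temp - T_base = 20.5 - 10 = 10.5 C
Days = ADD / effective_temp = 200 / 10.5 = 19.0 days

19.0


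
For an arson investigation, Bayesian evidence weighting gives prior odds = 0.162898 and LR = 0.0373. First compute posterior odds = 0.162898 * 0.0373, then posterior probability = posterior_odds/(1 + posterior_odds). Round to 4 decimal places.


Bayesian evidence evaluation:
Posterior odds = prior_odds * LR = 0.162898 * 0.0373 = 0.006076095
Posterior probability = posterior_odds / (1 + posterior_odds)
= 0.006076095 / (1 + 0.006076095)
= 0.006076095 / 1.006076095
= 0.0060

0.0060


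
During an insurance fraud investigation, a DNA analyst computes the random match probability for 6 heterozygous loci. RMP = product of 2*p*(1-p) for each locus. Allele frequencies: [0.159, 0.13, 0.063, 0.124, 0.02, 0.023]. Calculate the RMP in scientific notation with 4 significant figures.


Computing RMP for 6 loci:
Locus 1: 2 * 0.159 * 0.841 = 0.267438
Locus 2: 2 * 0.13 * 0.87 = 0.2262
Locus 3: 2 * 0.063 * 0.937 = 0.118062
Locus 4: 2 * 0.124 * 0.876 = 0.217248
Locus 5: 2 * 0.02 * 0.98 = 0.0392
Locus 6: 2 * 0.023 * 0.977 = 0.044942
RMP = 2.734e-06

2.734e-06


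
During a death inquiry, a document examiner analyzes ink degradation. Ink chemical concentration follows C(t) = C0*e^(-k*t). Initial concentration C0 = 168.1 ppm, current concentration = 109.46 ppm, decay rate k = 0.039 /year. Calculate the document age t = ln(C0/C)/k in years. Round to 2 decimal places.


Document age estimation:
C0/C = 168.1 / 109.46 = 1.535721
ln(C0/C) = 0.429
t = 0.429 / 0.039 = 11.00 years

11.00


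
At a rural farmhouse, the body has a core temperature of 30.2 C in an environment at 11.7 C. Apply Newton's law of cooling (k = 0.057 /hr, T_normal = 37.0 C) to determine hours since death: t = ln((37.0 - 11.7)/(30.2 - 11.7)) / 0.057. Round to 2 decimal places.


Using Newton's law of cooling:
t = ln((T_normal - T_ambient) / (T_body - T_ambient)) / k
T_normal - T_ambient = 25.3
T_body - T_ambient = 18.5
Ratio = 1.367568
ln(ratio) = 0.313034
t = 0.313034 / 0.057 = 5.49 hours

5.49


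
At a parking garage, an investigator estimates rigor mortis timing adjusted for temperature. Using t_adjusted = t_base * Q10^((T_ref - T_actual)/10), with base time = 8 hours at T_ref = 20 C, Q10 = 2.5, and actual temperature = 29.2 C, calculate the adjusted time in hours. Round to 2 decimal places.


Rigor mortis time adjustment:
Exponent = (T_ref - T_actual) / 10 = (20 - 29.2) / 10 = -0.92
Q10 factor = 2.5^-0.92 = 0.43042
t_adjusted = 8 * 0.43042 = 3.44 hours

3.44


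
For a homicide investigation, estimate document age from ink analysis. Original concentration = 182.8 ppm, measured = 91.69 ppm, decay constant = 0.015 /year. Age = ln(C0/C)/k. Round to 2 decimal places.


Document age estimation:
C0/C = 182.8 / 91.69 = 1.993674
ln(C0/C) = 0.689979
t = 0.689979 / 0.015 = 46.00 years

46.00


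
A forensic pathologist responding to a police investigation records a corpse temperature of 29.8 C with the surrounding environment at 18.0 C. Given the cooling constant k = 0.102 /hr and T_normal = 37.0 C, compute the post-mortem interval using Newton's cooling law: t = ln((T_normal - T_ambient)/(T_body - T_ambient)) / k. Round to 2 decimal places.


Using Newton's law of cooling:
t = ln((T_normal - T_ambient) / (T_body - T_ambient)) / k
T_normal - T_ambient = 19.0
T_body - T_ambient = 11.8
Ratio = 1.610169
ln(ratio) = 0.476339
t = 0.476339 / 0.102 = 4.67 hours

4.67


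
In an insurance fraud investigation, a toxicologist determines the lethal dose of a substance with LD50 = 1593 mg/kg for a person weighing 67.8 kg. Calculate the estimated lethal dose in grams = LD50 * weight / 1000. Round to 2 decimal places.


Lethal dose calculation:
Lethal dose = LD50 * body_weight / 1000
= 1593 * 67.8 / 1000
= 108005.4 / 1000
= 108.01 g

108.01


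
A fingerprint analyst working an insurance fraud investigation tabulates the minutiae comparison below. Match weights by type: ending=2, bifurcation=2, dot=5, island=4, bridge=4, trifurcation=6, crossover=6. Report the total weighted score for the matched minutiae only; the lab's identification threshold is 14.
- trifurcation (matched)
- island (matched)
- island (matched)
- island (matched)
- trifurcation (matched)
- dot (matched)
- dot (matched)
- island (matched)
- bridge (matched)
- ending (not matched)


Weighted minutiae match score:
  trifurcation: matched, +6 (running total 6)
  island: matched, +4 (running total 10)
  island: matched, +4 (running total 14)
  island: matched, +4 (running total 18)
  trifurcation: matched, +6 (running total 24)
  dot: matched, +5 (running total 29)
  dot: matched, +5 (running total 34)
  island: matched, +4 (running total 38)
  bridge: matched, +4 (running total 42)
  ending: not matched, +0
Total score = 42
Threshold = 14; verdict = identification

42


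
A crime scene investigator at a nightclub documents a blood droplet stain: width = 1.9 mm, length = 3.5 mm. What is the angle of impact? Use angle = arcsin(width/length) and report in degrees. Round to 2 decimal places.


Blood spatter impact angle calculation:
width / length = 1.9 / 3.5 = 0.542857
angle = arcsin(0.542857)
angle = 32.88 degrees

32.88


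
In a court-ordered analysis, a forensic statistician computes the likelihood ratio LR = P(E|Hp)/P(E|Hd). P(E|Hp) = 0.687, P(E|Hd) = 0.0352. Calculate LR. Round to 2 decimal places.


Likelihood ratio calculation:
LR = P(E|Hp) / P(E|Hd)
LR = 0.687 / 0.0352
LR = 19.52

19.52


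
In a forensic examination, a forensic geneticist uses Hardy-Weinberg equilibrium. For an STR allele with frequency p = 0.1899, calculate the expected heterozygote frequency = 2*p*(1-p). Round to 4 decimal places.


Hardy-Weinberg heterozygote frequency:
q = 1 - p = 1 - 0.1899 = 0.8101
2pq = 2 * 0.1899 * 0.8101 = 0.3077

0.3077


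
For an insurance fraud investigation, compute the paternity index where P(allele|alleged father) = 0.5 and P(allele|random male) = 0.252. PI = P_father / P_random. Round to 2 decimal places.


Paternity Index calculation:
PI = P(allele|father) / P(allele|random)
PI = 0.5 / 0.252
PI = 1.98

1.98


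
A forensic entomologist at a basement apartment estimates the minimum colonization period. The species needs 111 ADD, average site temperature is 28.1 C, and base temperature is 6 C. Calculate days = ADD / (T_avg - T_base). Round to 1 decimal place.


Insect development time:
Effective temperature = avg_temp - T_base = 28.1 - 6 = 22.1 C
Days = ADD / effective_temp = 111 / 22.1 = 5.0 days

5.0


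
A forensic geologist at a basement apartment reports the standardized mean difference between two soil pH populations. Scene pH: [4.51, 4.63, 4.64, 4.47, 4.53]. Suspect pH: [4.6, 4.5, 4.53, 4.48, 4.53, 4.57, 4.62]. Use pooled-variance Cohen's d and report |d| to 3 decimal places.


Pooled-variance Cohen's d for soil pH comparison:
Scene mean = 22.78 / 5 = 4.556
Suspect mean = 31.83 / 7 = 4.547143
Scene sample variance s_s^2 = 0.00568
Suspect sample variance s_c^2 = 0.002657
Pooled variance = ((n_s-1)*s_s^2 + (n_c-1)*s_c^2) / (n_s + n_c - 2) = 0.003866
Pooled SD = sqrt(0.003866) = 0.062177
Mean difference = 0.008857
|d| = |0.008857| / 0.062177 = 0.142

0.142


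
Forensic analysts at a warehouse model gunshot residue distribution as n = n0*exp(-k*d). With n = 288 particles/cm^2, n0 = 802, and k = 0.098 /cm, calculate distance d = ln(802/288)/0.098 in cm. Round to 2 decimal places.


GSR distance calculation:
n0/n = 802 / 288 = 2.784722
ln(n0/n) = 1.024148
d = 1.024148 / 0.098 = 10.45 cm

10.45


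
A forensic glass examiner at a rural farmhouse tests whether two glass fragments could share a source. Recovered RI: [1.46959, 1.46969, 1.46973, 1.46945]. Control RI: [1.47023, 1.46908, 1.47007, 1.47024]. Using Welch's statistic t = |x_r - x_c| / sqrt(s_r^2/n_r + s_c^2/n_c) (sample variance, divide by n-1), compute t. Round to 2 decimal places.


Welch's t-criterion for glass RI comparison:
Recovered mean = sum / n_r = 5.87846 / 4 = 1.469615
Control mean = sum / n_c = 5.87962 / 4 = 1.469905
Recovered sample variance s_r^2 = 1.55667e-08
Control sample variance s_c^2 = 3.08567e-07
Welch SE (unpooled) = sqrt(s_r^2/n_r + s_c^2/n_c) = sqrt(3.89167e-09 + 7.71417e-08) = sqrt(8.10334e-08) = 0.000284664
|mean_r - mean_c| = 0.00029
t = 0.00029 / 0.000284664 = 1.02

1.02


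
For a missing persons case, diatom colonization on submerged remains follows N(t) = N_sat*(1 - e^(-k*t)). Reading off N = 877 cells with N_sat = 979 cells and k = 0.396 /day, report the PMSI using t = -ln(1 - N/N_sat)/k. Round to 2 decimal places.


PMSI from diatom colonization curve:
N / N_sat = 877 / 979 = 0.895812
1 - N/N_sat = 0.104188
ln(1 - N/N_sat) = -2.261558
t = -ln(1 - N/N_sat) / k = -(-2.261558) / 0.396 = 5.71 days

5.71


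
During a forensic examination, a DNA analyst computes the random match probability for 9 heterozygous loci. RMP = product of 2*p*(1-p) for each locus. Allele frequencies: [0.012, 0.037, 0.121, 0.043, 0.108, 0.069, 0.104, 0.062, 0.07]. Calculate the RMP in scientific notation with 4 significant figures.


Computing RMP for 9 loci:
Locus 1: 2 * 0.012 * 0.988 = 0.023712
Locus 2: 2 * 0.037 * 0.963 = 0.071262
Locus 3: 2 * 0.121 * 0.879 = 0.212718
Locus 4: 2 * 0.043 * 0.957 = 0.082302
Locus 5: 2 * 0.108 * 0.892 = 0.192672
Locus 6: 2 * 0.069 * 0.931 = 0.128478
Locus 7: 2 * 0.104 * 0.896 = 0.186368
Locus 8: 2 * 0.062 * 0.938 = 0.116312
Locus 9: 2 * 0.07 * 0.93 = 0.1302
RMP = 2.067e-09

2.067e-09


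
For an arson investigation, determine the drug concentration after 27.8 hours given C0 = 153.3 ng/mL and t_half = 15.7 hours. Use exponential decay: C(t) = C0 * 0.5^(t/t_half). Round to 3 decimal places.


Drug concentration decay:
Number of half-lives = t / t_half = 27.8 / 15.7 = 1.770701
Decay factor = 0.5^1.770701 = 0.2930663
C(t) = 153.3 * 0.2930663 = 44.927 ng/mL

44.927


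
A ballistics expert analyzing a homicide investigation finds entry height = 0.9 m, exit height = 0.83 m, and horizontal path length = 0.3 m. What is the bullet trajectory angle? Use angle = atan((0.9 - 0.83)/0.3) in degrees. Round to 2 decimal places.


Bullet trajectory angle:
Height difference = 0.9 - 0.83 = 0.07 m
angle = atan(0.07 / 0.3)
angle = atan(0.233333)
angle = 13.13 degrees

13.13


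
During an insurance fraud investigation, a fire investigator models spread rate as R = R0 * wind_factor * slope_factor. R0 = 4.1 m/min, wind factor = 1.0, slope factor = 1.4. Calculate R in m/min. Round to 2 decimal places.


Fire spread rate calculation:
R = R0 * wind_factor * slope_factor
= 4.1 * 1.0 * 1.4
= 4.1 * 1.4
= 5.74 m/min

5.74


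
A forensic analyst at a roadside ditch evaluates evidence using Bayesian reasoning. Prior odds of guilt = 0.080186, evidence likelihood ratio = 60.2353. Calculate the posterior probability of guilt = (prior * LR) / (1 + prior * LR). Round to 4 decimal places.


Bayesian evidence evaluation:
Posterior odds = prior_odds * LR = 0.080186 * 60.2353 = 4.830028
Posterior probability = posterior_odds / (1 + posterior_odds)
= 4.830028 / (1 + 4.830028)
= 4.830028 / 5.830028
= 0.8285

0.8285


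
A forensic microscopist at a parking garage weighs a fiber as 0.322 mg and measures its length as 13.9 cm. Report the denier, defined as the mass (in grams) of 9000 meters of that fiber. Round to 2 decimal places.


Denier calculation:
Mass in grams = 0.322 mg / 1000 = 0.000322 g
Length in meters = 13.9 cm / 100 = 0.139 m
Linear density = mass / length = 0.000322 / 0.139 = 0.00231655 g/m
Denier = (g/m) * 9000 = 0.00231655 * 9000 = 20.85

20.85


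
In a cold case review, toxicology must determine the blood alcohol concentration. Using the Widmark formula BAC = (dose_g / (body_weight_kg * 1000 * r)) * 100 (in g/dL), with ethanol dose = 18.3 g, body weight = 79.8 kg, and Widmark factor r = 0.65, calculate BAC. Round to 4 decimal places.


Applying the Widmark formula:
BAC = (dose_g / (body_wt * 1000 * r)) * 100
Denominator = 79.8 * 1000 * 0.65 = 51870
BAC = (18.3 / 51870) * 100
BAC = 0.0353 g/dL

0.0353


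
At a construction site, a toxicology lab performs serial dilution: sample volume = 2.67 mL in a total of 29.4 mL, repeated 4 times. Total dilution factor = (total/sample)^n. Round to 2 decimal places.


Dilution factor calculation:
Single dilution = V_total / V_sample = 29.4 / 2.67 ≈ 11.011236
Number of dilutions = 4
Total DF = (29.4 / 2.67)^4 (full precision, rounded at the end) = 14700.91

14700.91


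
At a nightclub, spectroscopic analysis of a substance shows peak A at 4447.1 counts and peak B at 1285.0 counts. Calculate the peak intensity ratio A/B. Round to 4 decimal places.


Spectral peak ratio:
Peak A = 4447.1 counts
Peak B = 1285.0 counts
Ratio = 4447.1 / 1285.0 = 3.4608

3.4608


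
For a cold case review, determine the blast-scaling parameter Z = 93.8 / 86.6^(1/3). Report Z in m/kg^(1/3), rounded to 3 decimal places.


Scaled distance calculation:
W^(1/3) = 86.6^(1/3) = 4.424246
Z = R / W^(1/3) = 93.8 / 4.424246
Z = 21.201 m/kg^(1/3)

21.201


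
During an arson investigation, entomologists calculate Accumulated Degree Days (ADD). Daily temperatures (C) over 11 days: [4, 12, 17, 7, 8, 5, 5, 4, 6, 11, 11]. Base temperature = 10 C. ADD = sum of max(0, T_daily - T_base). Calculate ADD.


Computing ADD day by day:
Day 1: max(0, 4 - 10) = 0
Day 2: max(0, 12 - 10) = 2
Day 3: max(0, 17 - 10) = 7
Day 4: max(0, 7 - 10) = 0
Day 5: max(0, 8 - 10) = 0
Day 6: max(0, 5 - 10) = 0
Day 7: max(0, 5 - 10) = 0
Day 8: max(0, 4 - 10) = 0
Day 9: max(0, 6 - 10) = 0
Day 10: max(0, 11 - 10) = 1
Day 11: max(0, 11 - 10) = 1
Total ADD = 11

11


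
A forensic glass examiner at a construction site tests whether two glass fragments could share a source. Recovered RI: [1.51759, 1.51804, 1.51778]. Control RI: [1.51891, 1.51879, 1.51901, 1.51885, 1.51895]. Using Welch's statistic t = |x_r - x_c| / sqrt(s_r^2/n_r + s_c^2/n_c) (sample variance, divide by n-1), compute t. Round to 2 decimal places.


Welch's t-criterion for glass RI comparison:
Recovered mean = sum / n_r = 4.55341 / 3 = 1.5178033
Control mean = sum / n_c = 7.59451 / 5 = 1.518902
Recovered sample variance s_r^2 = 5.10333e-08
Control sample variance s_c^2 = 7.32e-09
Welch SE (unpooled) = sqrt(s_r^2/n_r + s_c^2/n_c) = sqrt(1.70111e-08 + 1.464e-09) = sqrt(1.84751e-08) = 0.000135923
|mean_r - mean_c| = 0.00109867
t = 0.00109867 / 0.000135923 = 8.08

8.08


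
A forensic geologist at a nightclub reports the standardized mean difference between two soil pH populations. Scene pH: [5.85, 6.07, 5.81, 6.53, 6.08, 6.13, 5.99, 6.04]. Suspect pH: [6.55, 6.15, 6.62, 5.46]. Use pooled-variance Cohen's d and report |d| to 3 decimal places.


Pooled-variance Cohen's d for soil pH comparison:
Scene mean = 48.5 / 8 = 6.0625
Suspect mean = 24.78 / 4 = 6.195
Scene sample variance s_s^2 = 0.048307
Suspect sample variance s_c^2 = 0.282967
Pooled variance = ((n_s-1)*s_s^2 + (n_c-1)*s_c^2) / (n_s + n_c - 2) = 0.118705
Pooled SD = sqrt(0.118705) = 0.344536
Mean difference = -0.1325
|d| = |-0.1325| / 0.344536 = 0.385

0.385


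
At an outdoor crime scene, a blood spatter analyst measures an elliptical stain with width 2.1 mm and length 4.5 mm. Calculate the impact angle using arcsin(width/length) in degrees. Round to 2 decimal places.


Blood spatter impact angle calculation:
width / length = 2.1 / 4.5 = 0.466667
angle = arcsin(0.466667)
angle = 27.82 degrees

27.82


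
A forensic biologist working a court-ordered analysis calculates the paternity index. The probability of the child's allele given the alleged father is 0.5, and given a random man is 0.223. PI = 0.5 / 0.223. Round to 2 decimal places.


Paternity Index calculation:
PI = P(allele|father) / P(allele|random)
PI = 0.5 / 0.223
PI = 2.24

2.24


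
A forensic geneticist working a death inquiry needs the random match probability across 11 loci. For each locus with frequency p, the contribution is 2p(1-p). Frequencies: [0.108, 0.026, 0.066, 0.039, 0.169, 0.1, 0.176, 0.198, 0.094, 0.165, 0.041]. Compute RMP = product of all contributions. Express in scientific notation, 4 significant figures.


Computing RMP for 11 loci:
Locus 1: 2 * 0.108 * 0.892 = 0.192672
Locus 2: 2 * 0.026 * 0.974 = 0.050648
Locus 3: 2 * 0.066 * 0.934 = 0.123288
Locus 4: 2 * 0.039 * 0.961 = 0.074958
Locus 5: 2 * 0.169 * 0.831 = 0.280878
Locus 6: 2 * 0.1 * 0.9 = 0.18
Locus 7: 2 * 0.176 * 0.824 = 0.290048
Locus 8: 2 * 0.198 * 0.802 = 0.317592
Locus 9: 2 * 0.094 * 0.906 = 0.170328
Locus 10: 2 * 0.165 * 0.835 = 0.27555
Locus 11: 2 * 0.041 * 0.959 = 0.078638
RMP = 1.550e-09

1.550e-09


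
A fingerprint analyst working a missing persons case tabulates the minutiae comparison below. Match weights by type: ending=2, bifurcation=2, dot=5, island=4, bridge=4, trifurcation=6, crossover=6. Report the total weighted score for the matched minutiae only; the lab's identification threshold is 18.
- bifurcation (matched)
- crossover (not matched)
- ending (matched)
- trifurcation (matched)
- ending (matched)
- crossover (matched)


Weighted minutiae match score:
  bifurcation: matched, +2 (running total 2)
  crossover: not matched, +0
  ending: matched, +2 (running total 4)
  trifurcation: matched, +6 (running total 10)
  ending: matched, +2 (running total 12)
  crossover: matched, +6 (running total 18)
Total score = 18
Threshold = 18; verdict = identification

18


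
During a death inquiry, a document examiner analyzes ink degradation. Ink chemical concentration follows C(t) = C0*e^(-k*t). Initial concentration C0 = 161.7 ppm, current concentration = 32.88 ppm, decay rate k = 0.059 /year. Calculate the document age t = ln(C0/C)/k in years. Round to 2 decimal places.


Document age estimation:
C0/C = 161.7 / 32.88 = 4.917883
ln(C0/C) = 1.592878
t = 1.592878 / 0.059 = 27.00 years

27.00


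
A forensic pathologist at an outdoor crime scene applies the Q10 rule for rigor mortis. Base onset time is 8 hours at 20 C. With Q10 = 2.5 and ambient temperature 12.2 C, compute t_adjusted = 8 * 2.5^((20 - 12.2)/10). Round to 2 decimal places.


Rigor mortis time adjustment:
Exponent = (T_ref - T_actual) / 10 = (20 - 12.2) / 10 = 0.78
Q10 factor = 2.5^0.78 = 2.04359
t_adjusted = 8 * 2.04359 = 16.35 hours

16.35


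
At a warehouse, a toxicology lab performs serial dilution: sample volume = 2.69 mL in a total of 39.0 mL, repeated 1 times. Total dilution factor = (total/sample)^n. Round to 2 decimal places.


Dilution factor calculation:
Single dilution = V_total / V_sample = 39.0 / 2.69 ≈ 14.498141
Number of dilutions = 1
Total DF = (39.0 / 2.69)^1 (full precision, rounded at the end) = 14.50

14.50


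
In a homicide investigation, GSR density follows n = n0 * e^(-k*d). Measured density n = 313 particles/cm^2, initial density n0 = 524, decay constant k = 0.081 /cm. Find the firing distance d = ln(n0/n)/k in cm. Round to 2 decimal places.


GSR distance calculation:
n0/n = 524 / 313 = 1.674121
ln(n0/n) = 0.515288
d = 0.515288 / 0.081 = 6.36 cm

6.36


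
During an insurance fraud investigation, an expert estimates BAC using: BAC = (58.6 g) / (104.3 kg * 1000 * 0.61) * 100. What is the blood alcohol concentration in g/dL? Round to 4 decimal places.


Applying the Widmark formula:
BAC = (dose_g / (body_wt * 1000 * r)) * 100
Denominator = 104.3 * 1000 * 0.61 = 63623
BAC = (58.6 / 63623) * 100
BAC = 0.0921 g/dL

0.0921


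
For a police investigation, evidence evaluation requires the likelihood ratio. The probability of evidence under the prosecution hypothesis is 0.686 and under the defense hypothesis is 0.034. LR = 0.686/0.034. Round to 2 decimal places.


Likelihood ratio calculation:
LR = P(E|Hp) / P(E|Hd)
LR = 0.686 / 0.034
LR = 20.18

20.18


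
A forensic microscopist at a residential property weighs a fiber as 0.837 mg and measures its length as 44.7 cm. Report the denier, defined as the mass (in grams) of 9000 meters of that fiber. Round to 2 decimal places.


Denier calculation:
Mass in grams = 0.837 mg / 1000 = 0.000837 g
Length in meters = 44.7 cm / 100 = 0.447 m
Linear density = mass / length = 0.000837 / 0.447 = 0.00187248 g/m
Denier = (g/m) * 9000 = 0.00187248 * 9000 = 16.85

16.85


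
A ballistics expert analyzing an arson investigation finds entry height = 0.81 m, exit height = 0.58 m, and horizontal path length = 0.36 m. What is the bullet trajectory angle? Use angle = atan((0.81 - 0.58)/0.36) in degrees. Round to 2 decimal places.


Bullet trajectory angle:
Height difference = 0.81 - 0.58 = 0.23 m
angle = atan(0.23 / 0.36)
angle = atan(0.638889)
angle = 32.57 degrees

32.57


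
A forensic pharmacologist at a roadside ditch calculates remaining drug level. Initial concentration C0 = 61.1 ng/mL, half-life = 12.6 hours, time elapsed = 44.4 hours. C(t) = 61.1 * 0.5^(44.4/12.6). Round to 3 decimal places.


Drug concentration decay:
Number of half-lives = t / t_half = 44.4 / 12.6 = 3.52381
Decay factor = 0.5^3.52381 = 0.08694157
C(t) = 61.1 * 0.08694157 = 5.312 ng/mL

5.312


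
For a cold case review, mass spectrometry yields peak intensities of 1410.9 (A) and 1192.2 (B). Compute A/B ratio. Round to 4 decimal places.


Spectral peak ratio:
Peak A = 1410.9 counts
Peak B = 1192.2 counts
Ratio = 1410.9 / 1192.2 = 1.1834

1.1834


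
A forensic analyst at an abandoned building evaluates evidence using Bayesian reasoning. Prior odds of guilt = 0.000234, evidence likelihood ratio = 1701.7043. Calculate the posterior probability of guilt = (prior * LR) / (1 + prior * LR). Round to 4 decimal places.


Bayesian evidence evaluation:
Posterior odds = prior_odds * LR = 0.000234 * 1701.7043 = 0.3981988
Posterior probability = posterior_odds / (1 + posterior_odds)
= 0.3981988 / (1 + 0.3981988)
= 0.3981988 / 1.3981988
= 0.2848

0.2848


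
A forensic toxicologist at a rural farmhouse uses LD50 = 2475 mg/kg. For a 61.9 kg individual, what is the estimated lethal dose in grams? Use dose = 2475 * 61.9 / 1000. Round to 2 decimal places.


Lethal dose calculation:
Lethal dose = LD50 * body_weight / 1000
= 2475 * 61.9 / 1000
= 153202.5 / 1000
= 153.20 g

153.20


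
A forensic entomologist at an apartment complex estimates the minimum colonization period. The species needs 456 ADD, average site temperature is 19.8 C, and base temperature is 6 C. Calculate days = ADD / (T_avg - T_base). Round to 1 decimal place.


Insect development time:
Effective temperature = avg_temp - T_base = 19.8 - 6 = 13.8 C
Days = ADD / effective_temp = 456 / 13.8 = 33.0 days

33.0


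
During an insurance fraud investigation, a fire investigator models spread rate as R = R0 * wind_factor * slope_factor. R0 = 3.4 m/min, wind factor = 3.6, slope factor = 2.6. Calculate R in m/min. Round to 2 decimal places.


Fire spread rate calculation:
R = R0 * wind_factor * slope_factor
= 3.4 * 3.6 * 2.6
= 12.24 * 2.6
= 31.82 m/min

31.82


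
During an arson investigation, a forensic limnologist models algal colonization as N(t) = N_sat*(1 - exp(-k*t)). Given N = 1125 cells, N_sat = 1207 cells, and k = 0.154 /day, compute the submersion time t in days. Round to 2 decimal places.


PMSI from diatom colonization curve:
N / N_sat = 1125 / 1207 = 0.932063
1 - N/N_sat = 0.067937
ln(1 - N/N_sat) = -2.689174
t = -ln(1 - N/N_sat) / k = -(-2.689174) / 0.154 = 17.46 days

17.46


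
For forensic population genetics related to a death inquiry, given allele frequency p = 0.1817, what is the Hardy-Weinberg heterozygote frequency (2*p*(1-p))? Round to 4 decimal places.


Hardy-Weinberg heterozygote frequency:
q = 1 - p = 1 - 0.1817 = 0.8183
2pq = 2 * 0.1817 * 0.8183 = 0.2974

0.2974


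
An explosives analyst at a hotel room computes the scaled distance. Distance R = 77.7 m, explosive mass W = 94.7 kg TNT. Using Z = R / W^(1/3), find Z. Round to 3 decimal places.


Scaled distance calculation:
W^(1/3) = 94.7^(1/3) = 4.558095
Z = R / W^(1/3) = 77.7 / 4.558095
Z = 17.047 m/kg^(1/3)

17.047


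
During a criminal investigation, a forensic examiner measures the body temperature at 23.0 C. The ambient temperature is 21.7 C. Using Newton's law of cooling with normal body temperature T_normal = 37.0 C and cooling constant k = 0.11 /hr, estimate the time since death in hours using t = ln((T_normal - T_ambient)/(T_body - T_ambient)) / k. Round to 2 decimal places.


Using Newton's law of cooling:
t = ln((T_normal - T_ambient) / (T_body - T_ambient)) / k
T_normal - T_ambient = 15.3
T_body - T_ambient = 1.3
Ratio = 11.769231
ln(ratio) = 2.465489
t = 2.465489 / 0.11 = 22.41 hours

22.41


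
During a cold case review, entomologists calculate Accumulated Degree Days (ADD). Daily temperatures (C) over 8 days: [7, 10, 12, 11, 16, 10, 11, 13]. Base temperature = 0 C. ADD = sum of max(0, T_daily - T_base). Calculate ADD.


Computing ADD day by day:
Day 1: max(0, 7 - 0) = 7
Day 2: max(0, 10 - 0) = 10
Day 3: max(0, 12 - 0) = 12
Day 4: max(0, 11 - 0) = 11
Day 5: max(0, 16 - 0) = 16
Day 6: max(0, 10 - 0) = 10
Day 7: max(0, 11 - 0) = 11
Day 8: max(0, 13 - 0) = 13
Total ADD = 90

90


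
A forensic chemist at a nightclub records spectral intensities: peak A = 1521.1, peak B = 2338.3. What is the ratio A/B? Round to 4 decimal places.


Spectral peak ratio:
Peak A = 1521.1 counts
Peak B = 2338.3 counts
Ratio = 1521.1 / 2338.3 = 0.6505

0.6505


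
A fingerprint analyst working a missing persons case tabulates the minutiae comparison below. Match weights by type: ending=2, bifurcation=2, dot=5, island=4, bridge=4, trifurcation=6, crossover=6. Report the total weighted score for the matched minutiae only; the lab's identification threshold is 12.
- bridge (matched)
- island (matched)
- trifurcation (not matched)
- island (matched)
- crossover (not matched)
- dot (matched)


Weighted minutiae match score:
  bridge: matched, +4 (running total 4)
  island: matched, +4 (running total 8)
  trifurcation: not matched, +0
  island: matched, +4 (running total 12)
  crossover: not matched, +0
  dot: matched, +5 (running total 17)
Total score = 17
Threshold = 12; verdict = identification

17


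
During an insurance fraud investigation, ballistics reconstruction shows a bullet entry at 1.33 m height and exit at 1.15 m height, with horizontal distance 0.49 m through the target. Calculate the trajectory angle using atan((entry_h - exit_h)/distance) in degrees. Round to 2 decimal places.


Bullet trajectory angle:
Height difference = 1.33 - 1.15 = 0.18 m
angle = atan(0.18 / 0.49)
angle = atan(0.367347)
angle = 20.17 degrees

20.17


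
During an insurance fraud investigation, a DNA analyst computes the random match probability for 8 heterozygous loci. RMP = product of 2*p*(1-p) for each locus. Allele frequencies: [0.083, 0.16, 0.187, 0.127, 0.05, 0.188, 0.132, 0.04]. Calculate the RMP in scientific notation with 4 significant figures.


Computing RMP for 8 loci:
Locus 1: 2 * 0.083 * 0.917 = 0.152222
Locus 2: 2 * 0.16 * 0.84 = 0.2688
Locus 3: 2 * 0.187 * 0.813 = 0.304062
Locus 4: 2 * 0.127 * 0.873 = 0.221742
Locus 5: 2 * 0.05 * 0.95 = 0.095
Locus 6: 2 * 0.188 * 0.812 = 0.305312
Locus 7: 2 * 0.132 * 0.868 = 0.229152
Locus 8: 2 * 0.04 * 0.96 = 0.0768
RMP = 1.408e-06

1.408e-06


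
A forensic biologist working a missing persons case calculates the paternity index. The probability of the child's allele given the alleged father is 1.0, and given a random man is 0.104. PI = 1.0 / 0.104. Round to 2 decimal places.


Paternity Index calculation:
PI = P(allele|father) / P(allele|random)
PI = 1.0 / 0.104
PI = 9.62

9.62


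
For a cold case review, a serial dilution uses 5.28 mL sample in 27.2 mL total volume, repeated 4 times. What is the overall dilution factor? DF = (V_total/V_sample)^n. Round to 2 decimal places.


Dilution factor calculation:
Single dilution = V_total / V_sample = 27.2 / 5.28 ≈ 5.151515
Number of dilutions = 4
Total DF = (27.2 / 5.28)^4 (full precision, rounded at the end) = 704.27

704.27
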